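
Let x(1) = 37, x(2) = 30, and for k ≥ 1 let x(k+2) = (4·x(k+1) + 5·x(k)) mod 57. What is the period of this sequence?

x(1) = 37,  x(2) = 30,  x(3) = 20,  x(4) = 2,  x(5) = 51,  x(6) = 43,  x(7) = 28,  x(8) = 42,  x(9) = 23,  x(10) = 17,  x(11) = 12,  x(12) = 19,  x(13) = 22,  x(14) = 12,  x(15) = 44,  x(16) = 8,  x(17) = 24,  x(18) = 22,  x(19) = 37,  x(20) = 30.
The sequence repeats with period 18.

18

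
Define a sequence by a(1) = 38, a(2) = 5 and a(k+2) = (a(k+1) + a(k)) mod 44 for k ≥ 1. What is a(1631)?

Listing terms: a(1) = 38,  a(2) = 5,  a(3) = 43,  a(4) = 4,  a(5) = 3,  a(6) = 7,  a(7) = 10,  a(8) = 17,  a(9) = 27,  a(10) = 0,  a(11) = 27,  a(12) = 27,  a(13) = 10,  a(14) = 37,  a(15) = 3,  a(16) = 40,  a(17) = 43,  a(18) = 39,  a(19) = 38,  a(20) = 33,  a(21) = 27,  a(22) = 16,  a(23) = 43,  a(24) = 15,  a(25) = 14,  a(26) = 29,  a(27) = 43,  a(28) = 28,  a(29) = 27,  a(30) = 11,  a(31) = 38,  a(32) = 5.
The sequence repeats with period 30.
(1631 - 1) mod 30 = 10, so a(1631) = a(11) = 27.

27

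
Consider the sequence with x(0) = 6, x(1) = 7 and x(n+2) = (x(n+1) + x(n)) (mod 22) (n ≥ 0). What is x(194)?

11

Computing terms: x(0) = 6; x(1) = 7; x(2) = 13; x(3) = 20; x(4) = 11; x(5) = 9; x(6) = 20; x(7) = 7; x(8) = 5; x(9) = 12; x(10) = 17; x(11) = 7; x(12) = 2; x(13) = 9; x(14) = 11; x(15) = 20; x(16) = 9; x(17) = 7; x(18) = 16; x(19) = 1; x(20) = 17; x(21) = 18; x(22) = 13; x(23) = 9; x(24) = 0; x(25) = 9; x(26) = 9; x(27) = 18; x(28) = 5; x(29) = 1; x(30) = 6; x(31) = 7.
The sequence repeats with period 30.
(194 - 0) mod 30 = 14, so x(194) = x(14) = 11.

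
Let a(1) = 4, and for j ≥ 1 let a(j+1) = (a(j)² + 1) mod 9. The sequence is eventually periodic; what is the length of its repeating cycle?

3

a(1) = 4; a(2) = 8; a(3) = 2; a(4) = 5; a(5) = 8.
Since a(5) = a(2) = 8, the sequence is eventually periodic: after a pre-period of length 1 it cycles with period 3.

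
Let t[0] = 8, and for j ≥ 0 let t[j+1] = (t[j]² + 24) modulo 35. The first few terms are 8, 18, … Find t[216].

28

t[0] = 8,  t[1] = 18,  t[2] = 33,  t[3] = 28,  t[4] = 3,  t[5] = 33.
Since t[5] = t[2] = 33, the sequence is eventually periodic: after a pre-period of length 2 it cycles with period 3.
For j ≥ 2, t[j] depends only on (j - 2) mod 3. (216 - 2) mod 3 = 1, so t[216] = t[3] = 28.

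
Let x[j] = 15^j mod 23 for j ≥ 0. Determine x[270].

13

We have x[0] = 1,  x[1] = 15,  x[2] = 18,  x[3] = 17,  x[4] = 2,  x[5] = 7,  x[6] = 13,  x[7] = 11,  x[8] = 4,  x[9] = 14,  x[10] = 3,  x[11] = 22,  x[12] = 8,  x[13] = 5,  x[14] = 6,  x[15] = 21,  x[16] = 16,  x[17] = 10,  x[18] = 12,  x[19] = 19,  x[20] = 9,  x[21] = 20,  x[22] = 1.
The sequence repeats with period 22.
So x[270] = x[0 + ((270-0) mod 22)] = x[6] = 13.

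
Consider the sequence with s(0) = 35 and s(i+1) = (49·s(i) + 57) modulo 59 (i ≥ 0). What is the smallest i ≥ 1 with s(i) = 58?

16

We have s(0) = 35; s(1) = 2; s(2) = 37; s(3) = 41; s(4) = 1; s(5) = 47; s(6) = 0; s(7) = 57; s(8) = 18; s(9) = 54; s(10) = 48; s(11) = 49; s(12) = 39; s(13) = 21; s(14) = 24; s(15) = 53; s(16) = 58; s(17) = 8; s(18) = 36; s(19) = 51; s(20) = 19; s(21) = 44; s(22) = 30; s(23) = 52; s(24) = 9; s(25) = 26; s(26) = 33; s(27) = 22; s(28) = 14; s(29) = 35.
Since s(29) = s(0) = 35, the sequence is periodic with period 29.
The value 58 first appears (with i ≥ 1) at s(16).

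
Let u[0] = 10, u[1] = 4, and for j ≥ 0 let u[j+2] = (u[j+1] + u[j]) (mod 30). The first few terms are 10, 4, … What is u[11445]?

We have u[0] = 10,  u[1] = 4,  u[2] = 14,  u[3] = 18,  u[4] = 2,  u[5] = 20,  u[6] = 22,  u[7] = 12,  u[8] = 4,  u[9] = 16,  u[10] = 20,  u[11] = 6,  u[12] = 26,  u[13] = 2,  u[14] = 28,  u[15] = 0,  u[16] = 28,  u[17] = 28,  u[18] = 26,  u[19] = 24,  u[20] = 20,  u[21] = 14,  u[22] = 4,  u[23] = 18,  u[24] = 22,  u[25] = 10,  u[26] = 2,  u[27] = 12,  u[28] = 14,  u[29] = 26,  u[30] = 10,  u[31] = 6,  u[32] = 16,  u[33] = 22,  u[34] = 8,  u[35] = 0,  u[36] = 8,  u[37] = 8,  u[38] = 16,  u[39] = 24,  u[40] = 10,  u[41] = 4.
The sequence repeats with period 40.
So u[11445] = u[0 + ((11445-0) mod 40)] = u[5] = 20.

20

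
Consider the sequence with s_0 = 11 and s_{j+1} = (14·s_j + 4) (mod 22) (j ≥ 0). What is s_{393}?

Listing terms: s_0 = 11, s_1 = 4, s_2 = 16, s_3 = 8, s_4 = 6, s_5 = 0, s_6 = 4.
Since s_6 = s_1 = 4, the sequence is eventually periodic: after a pre-period of length 1 it cycles with period 5.
For j ≥ 1, s_j depends only on (j - 1) mod 5. (393 - 1) mod 5 = 2, so s_{393} = s_3 = 8.

8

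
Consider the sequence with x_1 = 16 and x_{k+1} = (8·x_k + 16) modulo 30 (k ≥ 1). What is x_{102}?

We have x_1 = 16, x_2 = 24, x_3 = 28, x_4 = 0, x_5 = 16.
Since x_5 = x_1 = 16, the sequence is periodic with period 4.
(102 - 1) mod 4 = 1, so x_{102} = x_2 = 24.

24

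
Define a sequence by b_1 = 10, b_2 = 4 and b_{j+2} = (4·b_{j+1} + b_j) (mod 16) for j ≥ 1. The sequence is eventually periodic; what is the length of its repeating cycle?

4

Listing terms: b_1 = 10, b_2 = 4, b_3 = 10, b_4 = 12, b_5 = 10, b_6 = 4.
Since (b_5, b_6) = (b_1, b_2) = (10, 4) (two consecutive terms determine the rest), the sequence is periodic with period 4.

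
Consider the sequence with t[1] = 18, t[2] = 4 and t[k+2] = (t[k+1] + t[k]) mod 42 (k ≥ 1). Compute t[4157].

Computing terms: t[1] = 18; t[2] = 4; t[3] = 22; t[4] = 26; t[5] = 6; t[6] = 32; t[7] = 38; t[8] = 28; t[9] = 24; t[10] = 10; t[11] = 34; t[12] = 2; t[13] = 36; t[14] = 38; t[15] = 32; t[16] = 28; t[17] = 18; t[18] = 4.
Since (t[17], t[18]) = (t[1], t[2]) = (18, 4) (two consecutive terms determine the rest), the sequence is periodic with period 16.
(4157 - 1) mod 16 = 12, so t[4157] = t[13] = 36.

36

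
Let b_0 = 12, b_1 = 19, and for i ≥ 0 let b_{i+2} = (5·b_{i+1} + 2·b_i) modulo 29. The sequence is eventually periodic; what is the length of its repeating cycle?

28

Computing terms: b_0 = 12,  b_1 = 19,  b_2 = 3,  b_3 = 24,  b_4 = 10,  b_5 = 11,  b_6 = 17,  b_7 = 20,  b_8 = 18,  b_9 = 14,  b_{10} = 19,  b_{11} = 7,  b_{12} = 15,  b_{13} = 2,  b_{14} = 11,  b_{15} = 1,  b_{16} = 27,  b_{17} = 21,  b_{18} = 14,  b_{19} = 25,  b_{20} = 8,  b_{21} = 3,  b_{22} = 2,  b_{23} = 16,  b_{24} = 26,  b_{25} = 17,  b_{26} = 21,  b_{27} = 23,  b_{28} = 12,  b_{29} = 19.
The sequence repeats with period 28.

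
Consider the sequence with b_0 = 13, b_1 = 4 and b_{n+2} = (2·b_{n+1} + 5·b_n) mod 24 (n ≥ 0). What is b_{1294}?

13

Listing terms: b_0 = 13; b_1 = 4; b_2 = 1; b_3 = 22; b_4 = 1; b_5 = 16; b_6 = 13; b_7 = 10; b_8 = 13; b_9 = 4.
The sequence repeats with period 8.
(1294 - 0) mod 8 = 6, so b_{1294} = b_6 = 13.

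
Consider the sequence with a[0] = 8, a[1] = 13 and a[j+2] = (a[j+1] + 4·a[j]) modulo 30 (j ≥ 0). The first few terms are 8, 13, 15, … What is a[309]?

Computing terms: a[0] = 8; a[1] = 13; a[2] = 15; a[3] = 7; a[4] = 7; a[5] = 5; a[6] = 3; a[7] = 23; a[8] = 5; a[9] = 7; a[10] = 27; a[11] = 25; a[12] = 13; a[13] = 23; a[14] = 15; a[15] = 17; a[16] = 17; a[17] = 25; a[18] = 3; a[19] = 13; a[20] = 25; a[21] = 17; a[22] = 27; a[23] = 5; a[24] = 23; a[25] = 13; a[26] = 15.
Since (a[25], a[26]) = (a[1], a[2]) = (13, 15) (two consecutive terms determine the rest), the sequence is eventually periodic: after a pre-period of length 1 it cycles with period 24.
For j ≥ 1, a[j] depends only on (j - 1) mod 24. (309 - 1) mod 24 = 20, so a[309] = a[21] = 17.

17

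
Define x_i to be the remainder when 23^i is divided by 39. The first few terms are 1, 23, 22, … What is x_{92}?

22

Listing terms: x_0 = 1,  x_1 = 23,  x_2 = 22,  x_3 = 38,  x_4 = 16,  x_5 = 17,  x_6 = 1.
The sequence repeats with period 6.
So x_{92} = x_{0 + ((92-0) mod 6)} = x_2 = 22.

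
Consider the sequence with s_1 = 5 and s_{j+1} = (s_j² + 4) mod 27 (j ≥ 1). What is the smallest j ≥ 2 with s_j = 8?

3

Listing terms: s_1 = 5; s_2 = 2; s_3 = 8; s_4 = 14; s_5 = 11; s_6 = 17; s_7 = 23; s_8 = 20; s_9 = 26; s_{10} = 5.
Since s_{10} = s_1 = 5, the sequence is periodic with period 9.
The value 8 first appears (with j ≥ 2) at s_3.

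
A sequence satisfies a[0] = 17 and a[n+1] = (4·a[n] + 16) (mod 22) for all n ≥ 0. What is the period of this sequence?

We have a[0] = 17; a[1] = 18; a[2] = 0; a[3] = 16; a[4] = 14; a[5] = 6; a[6] = 18.
Since a[6] = a[1] = 18, the sequence is eventually periodic: after a pre-period of length 1 it cycles with period 5.

5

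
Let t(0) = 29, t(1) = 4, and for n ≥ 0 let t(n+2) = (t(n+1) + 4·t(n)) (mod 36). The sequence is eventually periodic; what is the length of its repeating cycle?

Computing terms: t(0) = 29, t(1) = 4, t(2) = 12, t(3) = 28, t(4) = 4, t(5) = 8, t(6) = 24, t(7) = 20, t(8) = 8, t(9) = 16, t(10) = 12, t(11) = 4, t(12) = 16, t(13) = 32, t(14) = 24, t(15) = 8, t(16) = 32, t(17) = 28, t(18) = 12, t(19) = 16, t(20) = 28, t(21) = 20, t(22) = 24, t(23) = 32, t(24) = 20, t(25) = 4, t(26) = 12.
Since (t(25), t(26)) = (t(1), t(2)) = (4, 12) (two consecutive terms determine the rest), the sequence is eventually periodic: after a pre-period of length 1 it cycles with period 24.

24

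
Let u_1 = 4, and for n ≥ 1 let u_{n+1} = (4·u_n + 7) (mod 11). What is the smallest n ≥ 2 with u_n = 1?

u_1 = 4; u_2 = 1; u_3 = 0; u_4 = 7; u_5 = 2; u_6 = 4.
Since u_6 = u_1 = 4, the sequence is periodic with period 5.
The value 1 first appears (with n ≥ 2) at u_2.

2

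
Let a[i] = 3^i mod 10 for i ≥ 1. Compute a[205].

3

Listing terms: a[1] = 3; a[2] = 9; a[3] = 7; a[4] = 1; a[5] = 3.
Since a[5] = a[1] = 3, the sequence is periodic with period 4.
So a[205] = a[1 + ((205-1) mod 4)] = a[1] = 3.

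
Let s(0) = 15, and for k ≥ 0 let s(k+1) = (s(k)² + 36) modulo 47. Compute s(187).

42

Computing terms: s(0) = 15,  s(1) = 26,  s(2) = 7,  s(3) = 38,  s(4) = 23,  s(5) = 1,  s(6) = 37,  s(7) = 42,  s(8) = 14,  s(9) = 44,  s(10) = 45,  s(11) = 40,  s(12) = 38.
Since s(12) = s(3) = 38, the sequence is eventually periodic: after a pre-period of length 3 it cycles with period 9.
For k ≥ 3, s(k) depends only on (k - 3) mod 9. (187 - 3) mod 9 = 4, so s(187) = s(7) = 42.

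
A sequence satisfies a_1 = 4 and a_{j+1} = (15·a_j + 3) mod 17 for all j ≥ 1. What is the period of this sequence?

a_1 = 4,  a_2 = 12,  a_3 = 13,  a_4 = 11,  a_5 = 15,  a_6 = 7,  a_7 = 6,  a_8 = 8,  a_9 = 4.
The sequence repeats with period 8.

8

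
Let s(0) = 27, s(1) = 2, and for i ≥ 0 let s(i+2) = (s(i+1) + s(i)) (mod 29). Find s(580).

6

s(0) = 27,  s(1) = 2,  s(2) = 0,  s(3) = 2,  s(4) = 2,  s(5) = 4,  s(6) = 6,  s(7) = 10,  s(8) = 16,  s(9) = 26,  s(10) = 13,  s(11) = 10,  s(12) = 23,  s(13) = 4,  s(14) = 27,  s(15) = 2.
The sequence repeats with period 14.
So s(580) = s(0 + ((580-0) mod 14)) = s(6) = 6.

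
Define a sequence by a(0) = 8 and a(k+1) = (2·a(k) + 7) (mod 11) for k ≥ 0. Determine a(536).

7

Listing terms: a(0) = 8; a(1) = 1; a(2) = 9; a(3) = 3; a(4) = 2; a(5) = 0; a(6) = 7; a(7) = 10; a(8) = 5; a(9) = 6; a(10) = 8.
Since a(10) = a(0) = 8, the sequence is periodic with period 10.
So a(536) = a(0 + ((536-0) mod 10)) = a(6) = 7.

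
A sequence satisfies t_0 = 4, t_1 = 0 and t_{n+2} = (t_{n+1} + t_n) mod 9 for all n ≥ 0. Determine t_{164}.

Listing terms: t_0 = 4, t_1 = 0, t_2 = 4, t_3 = 4, t_4 = 8, t_5 = 3, t_6 = 2, t_7 = 5, t_8 = 7, t_9 = 3, t_{10} = 1, t_{11} = 4, t_{12} = 5, t_{13} = 0, t_{14} = 5, t_{15} = 5, t_{16} = 1, t_{17} = 6, t_{18} = 7, t_{19} = 4, t_{20} = 2, t_{21} = 6, t_{22} = 8, t_{23} = 5, t_{24} = 4, t_{25} = 0.
Since (t_{24}, t_{25}) = (t_0, t_1) = (4, 0) (two consecutive terms determine the rest), the sequence is periodic with period 24.
So t_{164} = t_{0 + ((164-0) mod 24)} = t_{20} = 2.

2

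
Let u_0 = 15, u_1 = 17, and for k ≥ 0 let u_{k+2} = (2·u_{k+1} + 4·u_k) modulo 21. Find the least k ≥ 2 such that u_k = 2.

u_0 = 15,  u_1 = 17,  u_2 = 10,  u_3 = 4,  u_4 = 6,  u_5 = 7,  u_6 = 17,  u_7 = 20,  u_8 = 3,  u_9 = 2,  u_{10} = 16,  u_{11} = 19,  u_{12} = 18,  u_{13} = 7,  u_{14} = 2,  u_{15} = 11,  u_{16} = 9,  u_{17} = 20,  u_{18} = 13,  u_{19} = 1,  u_{20} = 12,  u_{21} = 7,  u_{22} = 20,  u_{23} = 5,  u_{24} = 6,  u_{25} = 11,  u_{26} = 4,  u_{27} = 10,  u_{28} = 15,  u_{29} = 7,  u_{30} = 11,  u_{31} = 8,  u_{32} = 18,  u_{33} = 5,  u_{34} = 19,  u_{35} = 16,  u_{36} = 3,  u_{37} = 7,  u_{38} = 5,  u_{39} = 17,  u_{40} = 12,  u_{41} = 8,  u_{42} = 1,  u_{43} = 13,  u_{44} = 9,  u_{45} = 7,  u_{46} = 8,  u_{47} = 2,  u_{48} = 15,  u_{49} = 17.
The sequence repeats with period 48.
The value 2 first appears (with k ≥ 2) at u_9.

9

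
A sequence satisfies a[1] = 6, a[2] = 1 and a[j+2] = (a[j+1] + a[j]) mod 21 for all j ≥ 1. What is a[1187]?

We have a[1] = 6, a[2] = 1, a[3] = 7, a[4] = 8, a[5] = 15, a[6] = 2, a[7] = 17, a[8] = 19, a[9] = 15, a[10] = 13, a[11] = 7, a[12] = 20, a[13] = 6, a[14] = 5, a[15] = 11, a[16] = 16, a[17] = 6, a[18] = 1.
The sequence repeats with period 16.
(1187 - 1) mod 16 = 2, so a[1187] = a[3] = 7.

7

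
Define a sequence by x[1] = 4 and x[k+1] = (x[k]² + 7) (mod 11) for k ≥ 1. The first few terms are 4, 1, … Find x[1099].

Listing terms: x[1] = 4, x[2] = 1, x[3] = 8, x[4] = 5, x[5] = 10, x[6] = 8.
Since x[6] = x[3] = 8, the sequence is eventually periodic: after a pre-period of length 2 it cycles with period 3.
For k ≥ 3, x[k] depends only on (k - 3) mod 3. (1099 - 3) mod 3 = 1, so x[1099] = x[4] = 5.

5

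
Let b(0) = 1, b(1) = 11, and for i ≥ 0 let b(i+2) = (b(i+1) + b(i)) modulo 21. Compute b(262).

9

Listing terms: b(0) = 1, b(1) = 11, b(2) = 12, b(3) = 2, b(4) = 14, b(5) = 16, b(6) = 9, b(7) = 4, b(8) = 13, b(9) = 17, b(10) = 9, b(11) = 5, b(12) = 14, b(13) = 19, b(14) = 12, b(15) = 10, b(16) = 1, b(17) = 11.
The sequence repeats with period 16.
So b(262) = b(0 + ((262-0) mod 16)) = b(6) = 9.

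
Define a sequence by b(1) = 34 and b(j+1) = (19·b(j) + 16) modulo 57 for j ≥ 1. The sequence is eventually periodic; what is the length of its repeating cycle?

Computing terms: b(1) = 34; b(2) = 35; b(3) = 54; b(4) = 16; b(5) = 35.
Since b(5) = b(2) = 35, the sequence is eventually periodic: after a pre-period of length 1 it cycles with period 3.

3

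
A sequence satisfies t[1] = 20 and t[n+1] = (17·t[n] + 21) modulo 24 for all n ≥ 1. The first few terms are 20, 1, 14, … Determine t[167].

Computing terms: t[1] = 20; t[2] = 1; t[3] = 14; t[4] = 19; t[5] = 8; t[6] = 13; t[7] = 2; t[8] = 7; t[9] = 20.
The sequence repeats with period 8.
So t[167] = t[1 + ((167-1) mod 8)] = t[7] = 2.

2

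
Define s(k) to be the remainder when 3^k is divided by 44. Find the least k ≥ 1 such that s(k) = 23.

s(0) = 1; s(1) = 3; s(2) = 9; s(3) = 27; s(4) = 37; s(5) = 23; s(6) = 25; s(7) = 31; s(8) = 5; s(9) = 15; s(10) = 1.
The sequence repeats with period 10.
The value 23 first appears (with k ≥ 1) at s(5).

5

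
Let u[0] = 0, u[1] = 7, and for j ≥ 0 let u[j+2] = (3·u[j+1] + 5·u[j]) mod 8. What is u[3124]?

7

Listing terms: u[0] = 0; u[1] = 7; u[2] = 5; u[3] = 2; u[4] = 7; u[5] = 7; u[6] = 0; u[7] = 3; u[8] = 1; u[9] = 2; u[10] = 3; u[11] = 3; u[12] = 0; u[13] = 7.
The sequence repeats with period 12.
(3124 - 0) mod 12 = 4, so u[3124] = u[4] = 7.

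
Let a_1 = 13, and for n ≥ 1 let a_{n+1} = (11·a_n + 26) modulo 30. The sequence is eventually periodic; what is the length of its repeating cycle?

5

We have a_1 = 13; a_2 = 19; a_3 = 25; a_4 = 1; a_5 = 7; a_6 = 13.
Since a_6 = a_1 = 13, the sequence is periodic with period 5.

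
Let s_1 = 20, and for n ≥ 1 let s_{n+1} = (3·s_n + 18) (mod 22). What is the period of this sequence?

Listing terms: s_1 = 20, s_2 = 12, s_3 = 10, s_4 = 4, s_5 = 8, s_6 = 20.
Since s_6 = s_1 = 20, the sequence is periodic with period 5.

5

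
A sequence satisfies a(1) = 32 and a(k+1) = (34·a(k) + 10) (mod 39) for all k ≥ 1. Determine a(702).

We have a(1) = 32, a(2) = 6, a(3) = 19, a(4) = 32.
Since a(4) = a(1) = 32, the sequence is periodic with period 3.
So a(702) = a(1 + ((702-1) mod 3)) = a(3) = 19.

19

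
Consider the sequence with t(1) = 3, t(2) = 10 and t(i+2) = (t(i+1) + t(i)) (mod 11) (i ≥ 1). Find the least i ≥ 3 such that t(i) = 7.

We have t(1) = 3, t(2) = 10, t(3) = 2, t(4) = 1, t(5) = 3, t(6) = 4, t(7) = 7, t(8) = 0, t(9) = 7, t(10) = 7, t(11) = 3, t(12) = 10.
The sequence repeats with period 10.
The value 7 first appears (with i ≥ 3) at t(7).

7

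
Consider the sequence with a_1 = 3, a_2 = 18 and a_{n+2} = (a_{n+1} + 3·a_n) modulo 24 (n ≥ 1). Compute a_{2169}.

Listing terms: a_1 = 3; a_2 = 18; a_3 = 3; a_4 = 9; a_5 = 18; a_6 = 21; a_7 = 3; a_8 = 18.
The sequence repeats with period 6.
So a_{2169} = a_{1 + ((2169-1) mod 6)} = a_3 = 3.

3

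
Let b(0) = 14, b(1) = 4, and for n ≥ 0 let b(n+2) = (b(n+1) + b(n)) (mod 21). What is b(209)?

4

We have b(0) = 14; b(1) = 4; b(2) = 18; b(3) = 1; b(4) = 19; b(5) = 20; b(6) = 18; b(7) = 17; b(8) = 14; b(9) = 10; b(10) = 3; b(11) = 13; b(12) = 16; b(13) = 8; b(14) = 3; b(15) = 11; b(16) = 14; b(17) = 4.
Since (b(16), b(17)) = (b(0), b(1)) = (14, 4) (two consecutive terms determine the rest), the sequence is periodic with period 16.
So b(209) = b(0 + ((209-0) mod 16)) = b(1) = 4.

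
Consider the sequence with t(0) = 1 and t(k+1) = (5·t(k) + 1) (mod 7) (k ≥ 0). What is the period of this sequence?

6

Listing terms: t(0) = 1,  t(1) = 6,  t(2) = 3,  t(3) = 2,  t(4) = 4,  t(5) = 0,  t(6) = 1.
Since t(6) = t(0) = 1, the sequence is periodic with period 6.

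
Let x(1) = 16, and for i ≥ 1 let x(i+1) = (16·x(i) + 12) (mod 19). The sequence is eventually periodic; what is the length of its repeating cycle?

x(1) = 16; x(2) = 2; x(3) = 6; x(4) = 13; x(5) = 11; x(6) = 17; x(7) = 18; x(8) = 15; x(9) = 5; x(10) = 16.
The sequence repeats with period 9.

9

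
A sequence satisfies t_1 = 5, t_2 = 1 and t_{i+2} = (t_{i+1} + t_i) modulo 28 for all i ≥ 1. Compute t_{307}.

13

Listing terms: t_1 = 5,  t_2 = 1,  t_3 = 6,  t_4 = 7,  t_5 = 13,  t_6 = 20,  t_7 = 5,  t_8 = 25,  t_9 = 2,  t_{10} = 27,  t_{11} = 1,  t_{12} = 0,  t_{13} = 1,  t_{14} = 1,  t_{15} = 2,  t_{16} = 3,  t_{17} = 5,  t_{18} = 8,  t_{19} = 13,  t_{20} = 21,  t_{21} = 6,  t_{22} = 27,  t_{23} = 5,  t_{24} = 4,  t_{25} = 9,  t_{26} = 13,  t_{27} = 22,  t_{28} = 7,  t_{29} = 1,  t_{30} = 8,  t_{31} = 9,  t_{32} = 17,  t_{33} = 26,  t_{34} = 15,  t_{35} = 13,  t_{36} = 0,  t_{37} = 13,  t_{38} = 13,  t_{39} = 26,  t_{40} = 11,  t_{41} = 9,  t_{42} = 20,  t_{43} = 1,  t_{44} = 21,  t_{45} = 22,  t_{46} = 15,  t_{47} = 9,  t_{48} = 24,  t_{49} = 5,  t_{50} = 1.
The sequence repeats with period 48.
So t_{307} = t_{1 + ((307-1) mod 48)} = t_{19} = 13.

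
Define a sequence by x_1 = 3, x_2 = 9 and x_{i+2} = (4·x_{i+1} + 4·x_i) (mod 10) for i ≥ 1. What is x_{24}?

x_1 = 3,  x_2 = 9,  x_3 = 8,  x_4 = 8,  x_5 = 4,  x_6 = 8,  x_7 = 8.
Since (x_6, x_7) = (x_3, x_4) = (8, 8) (two consecutive terms determine the rest), the sequence is eventually periodic: after a pre-period of length 2 it cycles with period 3.
For i ≥ 3, x_i depends only on (i - 3) mod 3. (24 - 3) mod 3 = 0, so x_{24} = x_3 = 8.

8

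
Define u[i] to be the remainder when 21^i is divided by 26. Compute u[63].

5

Listing terms: u[0] = 1,  u[1] = 21,  u[2] = 25,  u[3] = 5,  u[4] = 1.
Since u[4] = u[0] = 1, the sequence is periodic with period 4.
(63 - 0) mod 4 = 3, so u[63] = u[3] = 5.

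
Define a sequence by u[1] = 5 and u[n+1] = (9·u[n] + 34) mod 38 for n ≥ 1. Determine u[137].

u[1] = 5, u[2] = 3, u[3] = 23, u[4] = 13, u[5] = 37, u[6] = 25, u[7] = 31, u[8] = 9, u[9] = 1, u[10] = 5.
Since u[10] = u[1] = 5, the sequence is periodic with period 9.
So u[137] = u[1 + ((137-1) mod 9)] = u[2] = 3.

3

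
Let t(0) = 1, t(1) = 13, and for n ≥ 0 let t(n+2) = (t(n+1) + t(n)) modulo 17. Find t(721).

13

Listing terms: t(0) = 1,  t(1) = 13,  t(2) = 14,  t(3) = 10,  t(4) = 7,  t(5) = 0,  t(6) = 7,  t(7) = 7,  t(8) = 14,  t(9) = 4,  t(10) = 1,  t(11) = 5,  t(12) = 6,  t(13) = 11,  t(14) = 0,  t(15) = 11,  t(16) = 11,  t(17) = 5,  t(18) = 16,  t(19) = 4,  t(20) = 3,  t(21) = 7,  t(22) = 10,  t(23) = 0,  t(24) = 10,  t(25) = 10,  t(26) = 3,  t(27) = 13,  t(28) = 16,  t(29) = 12,  t(30) = 11,  t(31) = 6,  t(32) = 0,  t(33) = 6,  t(34) = 6,  t(35) = 12,  t(36) = 1,  t(37) = 13.
The sequence repeats with period 36.
(721 - 0) mod 36 = 1, so t(721) = t(1) = 13.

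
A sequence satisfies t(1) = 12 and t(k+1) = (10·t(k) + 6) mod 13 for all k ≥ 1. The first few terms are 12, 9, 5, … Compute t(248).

9

Listing terms: t(1) = 12,  t(2) = 9,  t(3) = 5,  t(4) = 4,  t(5) = 7,  t(6) = 11,  t(7) = 12.
Since t(7) = t(1) = 12, the sequence is periodic with period 6.
So t(248) = t(1 + ((248-1) mod 6)) = t(2) = 9.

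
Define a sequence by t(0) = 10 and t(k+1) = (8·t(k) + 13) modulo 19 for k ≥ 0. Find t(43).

Computing terms: t(0) = 10, t(1) = 17, t(2) = 16, t(3) = 8, t(4) = 1, t(5) = 2, t(6) = 10.
The sequence repeats with period 6.
(43 - 0) mod 6 = 1, so t(43) = t(1) = 17.

17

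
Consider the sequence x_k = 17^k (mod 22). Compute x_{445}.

21

x_1 = 17,  x_2 = 3,  x_3 = 7,  x_4 = 9,  x_5 = 21,  x_6 = 5,  x_7 = 19,  x_8 = 15,  x_9 = 13,  x_{10} = 1,  x_{11} = 17.
The sequence repeats with period 10.
(445 - 1) mod 10 = 4, so x_{445} = x_5 = 21.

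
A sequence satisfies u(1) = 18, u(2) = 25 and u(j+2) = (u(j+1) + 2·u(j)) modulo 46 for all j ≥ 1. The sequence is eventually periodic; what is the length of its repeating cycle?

Listing terms: u(1) = 18; u(2) = 25; u(3) = 15; u(4) = 19; u(5) = 3; u(6) = 41; u(7) = 1; u(8) = 37; u(9) = 39; u(10) = 21; u(11) = 7; u(12) = 3; u(13) = 17; u(14) = 23; u(15) = 11; u(16) = 11; u(17) = 33; u(18) = 9; u(19) = 29; u(20) = 1; u(21) = 13; u(22) = 15; u(23) = 41; u(24) = 25; u(25) = 15.
Since (u(24), u(25)) = (u(2), u(3)) = (25, 15) (two consecutive terms determine the rest), the sequence is eventually periodic: after a pre-period of length 1 it cycles with period 22.

22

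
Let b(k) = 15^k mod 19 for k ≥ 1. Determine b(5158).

4

Listing terms: b(1) = 15,  b(2) = 16,  b(3) = 12,  b(4) = 9,  b(5) = 2,  b(6) = 11,  b(7) = 13,  b(8) = 5,  b(9) = 18,  b(10) = 4,  b(11) = 3,  b(12) = 7,  b(13) = 10,  b(14) = 17,  b(15) = 8,  b(16) = 6,  b(17) = 14,  b(18) = 1,  b(19) = 15.
The sequence repeats with period 18.
So b(5158) = b(1 + ((5158-1) mod 18)) = b(10) = 4.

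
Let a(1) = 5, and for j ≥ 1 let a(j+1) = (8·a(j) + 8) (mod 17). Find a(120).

6

Listing terms: a(1) = 5, a(2) = 14, a(3) = 1, a(4) = 16, a(5) = 0, a(6) = 8, a(7) = 4, a(8) = 6, a(9) = 5.
The sequence repeats with period 8.
(120 - 1) mod 8 = 7, so a(120) = a(8) = 6.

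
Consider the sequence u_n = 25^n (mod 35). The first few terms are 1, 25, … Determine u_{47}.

30

We have u_0 = 1, u_1 = 25, u_2 = 30, u_3 = 15, u_4 = 25.
Since u_4 = u_1 = 25, the sequence is eventually periodic: after a pre-period of length 1 it cycles with period 3.
For n ≥ 1, u_n depends only on (n - 1) mod 3. (47 - 1) mod 3 = 1, so u_{47} = u_2 = 30.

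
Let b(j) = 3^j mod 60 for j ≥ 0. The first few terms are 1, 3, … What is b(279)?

We have b(0) = 1; b(1) = 3; b(2) = 9; b(3) = 27; b(4) = 21; b(5) = 3.
Since b(5) = b(1) = 3, the sequence is eventually periodic: after a pre-period of length 1 it cycles with period 4.
For j ≥ 1, b(j) depends only on (j - 1) mod 4. (279 - 1) mod 4 = 2, so b(279) = b(3) = 27.

27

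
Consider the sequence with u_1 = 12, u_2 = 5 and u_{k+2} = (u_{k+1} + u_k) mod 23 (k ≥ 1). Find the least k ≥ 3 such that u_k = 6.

27

Listing terms: u_1 = 12; u_2 = 5; u_3 = 17; u_4 = 22; u_5 = 16; u_6 = 15; u_7 = 8; u_8 = 0; u_9 = 8; u_{10} = 8; u_{11} = 16; u_{12} = 1; u_{13} = 17; u_{14} = 18; u_{15} = 12; u_{16} = 7; u_{17} = 19; u_{18} = 3; u_{19} = 22; u_{20} = 2; u_{21} = 1; u_{22} = 3; u_{23} = 4; u_{24} = 7; u_{25} = 11; u_{26} = 18; u_{27} = 6; u_{28} = 1; u_{29} = 7; u_{30} = 8; u_{31} = 15; u_{32} = 0; u_{33} = 15; u_{34} = 15; u_{35} = 7; u_{36} = 22; u_{37} = 6; u_{38} = 5; u_{39} = 11; u_{40} = 16; u_{41} = 4; u_{42} = 20; u_{43} = 1; u_{44} = 21; u_{45} = 22; u_{46} = 20; u_{47} = 19; u_{48} = 16; u_{49} = 12; u_{50} = 5.
The sequence repeats with period 48.
The value 6 first appears (with k ≥ 3) at u_{27}.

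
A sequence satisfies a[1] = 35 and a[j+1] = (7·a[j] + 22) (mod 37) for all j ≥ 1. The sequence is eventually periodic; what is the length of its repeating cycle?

Computing terms: a[1] = 35, a[2] = 8, a[3] = 4, a[4] = 13, a[5] = 2, a[6] = 36, a[7] = 15, a[8] = 16, a[9] = 23, a[10] = 35.
The sequence repeats with period 9.

9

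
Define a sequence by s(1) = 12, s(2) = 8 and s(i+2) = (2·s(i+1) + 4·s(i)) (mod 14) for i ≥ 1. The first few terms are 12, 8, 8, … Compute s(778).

10

s(1) = 12; s(2) = 8; s(3) = 8; s(4) = 6; s(5) = 2; s(6) = 0; s(7) = 8; s(8) = 2; s(9) = 8; s(10) = 10; s(11) = 10; s(12) = 4; s(13) = 6; s(14) = 0; s(15) = 10; s(16) = 6; s(17) = 10; s(18) = 2; s(19) = 2; s(20) = 12; s(21) = 4; s(22) = 0; s(23) = 2; s(24) = 4; s(25) = 2; s(26) = 6; s(27) = 6; s(28) = 8; s(29) = 12; s(30) = 0; s(31) = 6; s(32) = 12; s(33) = 6; s(34) = 4; s(35) = 4; s(36) = 10; s(37) = 8; s(38) = 0; s(39) = 4; s(40) = 8; s(41) = 4; s(42) = 12; s(43) = 12; s(44) = 2; s(45) = 10; s(46) = 0; s(47) = 12; s(48) = 10; s(49) = 12; s(50) = 8.
The sequence repeats with period 48.
(778 - 1) mod 48 = 9, so s(778) = s(10) = 10.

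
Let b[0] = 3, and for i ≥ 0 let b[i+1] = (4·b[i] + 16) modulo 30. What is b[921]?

Computing terms: b[0] = 3; b[1] = 28; b[2] = 8; b[3] = 18; b[4] = 28.
Since b[4] = b[1] = 28, the sequence is eventually periodic: after a pre-period of length 1 it cycles with period 3.
For i ≥ 1, b[i] depends only on (i - 1) mod 3. (921 - 1) mod 3 = 2, so b[921] = b[3] = 18.

18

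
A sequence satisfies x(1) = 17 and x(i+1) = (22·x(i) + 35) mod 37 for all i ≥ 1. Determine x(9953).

25

x(1) = 17,  x(2) = 2,  x(3) = 5,  x(4) = 34,  x(5) = 6,  x(6) = 19,  x(7) = 9,  x(8) = 11,  x(9) = 18,  x(10) = 24,  x(11) = 8,  x(12) = 26,  x(13) = 15,  x(14) = 32,  x(15) = 36,  x(16) = 13,  x(17) = 25,  x(18) = 30,  x(19) = 29,  x(20) = 7,  x(21) = 4,  x(22) = 12,  x(23) = 3,  x(24) = 27,  x(25) = 0,  x(26) = 35,  x(27) = 28,  x(28) = 22,  x(29) = 1,  x(30) = 20,  x(31) = 31,  x(32) = 14,  x(33) = 10,  x(34) = 33,  x(35) = 21,  x(36) = 16,  x(37) = 17.
The sequence repeats with period 36.
So x(9953) = x(1 + ((9953-1) mod 36)) = x(17) = 25.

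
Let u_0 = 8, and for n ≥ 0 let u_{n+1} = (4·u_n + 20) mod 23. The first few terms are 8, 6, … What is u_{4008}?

22

We have u_0 = 8; u_1 = 6; u_2 = 21; u_3 = 12; u_4 = 22; u_5 = 16; u_6 = 15; u_7 = 11; u_8 = 18; u_9 = 0; u_{10} = 20; u_{11} = 8.
The sequence repeats with period 11.
(4008 - 0) mod 11 = 4, so u_{4008} = u_4 = 22.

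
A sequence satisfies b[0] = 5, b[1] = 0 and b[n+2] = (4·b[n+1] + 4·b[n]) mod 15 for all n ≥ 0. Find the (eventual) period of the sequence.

8

We have b[0] = 5; b[1] = 0; b[2] = 5; b[3] = 5; b[4] = 10; b[5] = 0; b[6] = 10; b[7] = 10; b[8] = 5; b[9] = 0.
The sequence repeats with period 8.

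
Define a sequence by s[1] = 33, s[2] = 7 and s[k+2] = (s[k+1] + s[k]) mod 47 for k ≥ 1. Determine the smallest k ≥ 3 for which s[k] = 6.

28

Computing terms: s[1] = 33; s[2] = 7; s[3] = 40; s[4] = 0; s[5] = 40; s[6] = 40; s[7] = 33; s[8] = 26; s[9] = 12; s[10] = 38; s[11] = 3; s[12] = 41; s[13] = 44; s[14] = 38; s[15] = 35; s[16] = 26; s[17] = 14; s[18] = 40; s[19] = 7; s[20] = 0; s[21] = 7; s[22] = 7; s[23] = 14; s[24] = 21; s[25] = 35; s[26] = 9; s[27] = 44; s[28] = 6; s[29] = 3; s[30] = 9; s[31] = 12; s[32] = 21; s[33] = 33; s[34] = 7.
The sequence repeats with period 32.
The value 6 first appears (with k ≥ 3) at s[28].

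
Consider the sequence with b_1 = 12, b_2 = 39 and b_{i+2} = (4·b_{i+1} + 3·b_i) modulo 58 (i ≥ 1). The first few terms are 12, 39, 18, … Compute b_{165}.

b_1 = 12,  b_2 = 39,  b_3 = 18,  b_4 = 15,  b_5 = 56,  b_6 = 37,  b_7 = 26,  b_8 = 41,  b_9 = 10,  b_{10} = 47,  b_{11} = 44,  b_{12} = 27,  b_{13} = 8,  b_{14} = 55,  b_{15} = 12,  b_{16} = 39.
Since (b_{15}, b_{16}) = (b_1, b_2) = (12, 39) (two consecutive terms determine the rest), the sequence is periodic with period 14.
So b_{165} = b_{1 + ((165-1) mod 14)} = b_{11} = 44.

44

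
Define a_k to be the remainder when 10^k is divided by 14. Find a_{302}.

2

Listing terms: a_0 = 1, a_1 = 10, a_2 = 2, a_3 = 6, a_4 = 4, a_5 = 12, a_6 = 8, a_7 = 10.
Since a_7 = a_1 = 10, the sequence is eventually periodic: after a pre-period of length 1 it cycles with period 6.
For k ≥ 1, a_k depends only on (k - 1) mod 6. (302 - 1) mod 6 = 1, so a_{302} = a_2 = 2.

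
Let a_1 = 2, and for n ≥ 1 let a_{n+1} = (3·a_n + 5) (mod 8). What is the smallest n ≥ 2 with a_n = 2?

We have a_1 = 2,  a_2 = 3,  a_3 = 6,  a_4 = 7,  a_5 = 2.
Since a_5 = a_1 = 2, the sequence is periodic with period 4.
The value 2 next appears (with n ≥ 2) at a_5.

5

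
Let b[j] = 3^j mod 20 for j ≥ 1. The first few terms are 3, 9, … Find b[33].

3

We have b[1] = 3, b[2] = 9, b[3] = 7, b[4] = 1, b[5] = 3.
The sequence repeats with period 4.
(33 - 1) mod 4 = 0, so b[33] = b[1] = 3.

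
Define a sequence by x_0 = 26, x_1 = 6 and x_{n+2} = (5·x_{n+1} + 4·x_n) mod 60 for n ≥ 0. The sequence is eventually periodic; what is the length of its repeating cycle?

8

x_0 = 26,  x_1 = 6,  x_2 = 14,  x_3 = 34,  x_4 = 46,  x_5 = 6,  x_6 = 34,  x_7 = 14,  x_8 = 26,  x_9 = 6.
The sequence repeats with period 8.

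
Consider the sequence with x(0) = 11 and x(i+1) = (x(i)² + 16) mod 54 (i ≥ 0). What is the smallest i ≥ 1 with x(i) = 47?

Computing terms: x(0) = 11,  x(1) = 29,  x(2) = 47,  x(3) = 11.
The sequence repeats with period 3.
The value 47 first appears (with i ≥ 1) at x(2).

2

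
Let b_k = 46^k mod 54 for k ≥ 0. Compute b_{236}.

10

We have b_0 = 1,  b_1 = 46,  b_2 = 10,  b_3 = 28,  b_4 = 46.
Since b_4 = b_1 = 46, the sequence is eventually periodic: after a pre-period of length 1 it cycles with period 3.
For k ≥ 1, b_k depends only on (k - 1) mod 3. (236 - 1) mod 3 = 1, so b_{236} = b_2 = 10.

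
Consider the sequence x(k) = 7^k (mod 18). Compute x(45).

We have x(0) = 1, x(1) = 7, x(2) = 13, x(3) = 1.
Since x(3) = x(0) = 1, the sequence is periodic with period 3.
So x(45) = x(0 + ((45-0) mod 3)) = x(0) = 1.

1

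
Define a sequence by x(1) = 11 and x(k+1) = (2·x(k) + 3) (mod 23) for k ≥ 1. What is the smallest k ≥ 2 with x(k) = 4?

We have x(1) = 11, x(2) = 2, x(3) = 7, x(4) = 17, x(5) = 14, x(6) = 8, x(7) = 19, x(8) = 18, x(9) = 16, x(10) = 12, x(11) = 4, x(12) = 11.
Since x(12) = x(1) = 11, the sequence is periodic with period 11.
The value 4 first appears (with k ≥ 2) at x(11).

11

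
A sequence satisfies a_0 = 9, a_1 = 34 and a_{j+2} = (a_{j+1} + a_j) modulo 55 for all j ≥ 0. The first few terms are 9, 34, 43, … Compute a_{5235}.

43

We have a_0 = 9,  a_1 = 34,  a_2 = 43,  a_3 = 22,  a_4 = 10,  a_5 = 32,  a_6 = 42,  a_7 = 19,  a_8 = 6,  a_9 = 25,  a_{10} = 31,  a_{11} = 1,  a_{12} = 32,  a_{13} = 33,  a_{14} = 10,  a_{15} = 43,  a_{16} = 53,  a_{17} = 41,  a_{18} = 39,  a_{19} = 25,  a_{20} = 9,  a_{21} = 34.
Since (a_{20}, a_{21}) = (a_0, a_1) = (9, 34) (two consecutive terms determine the rest), the sequence is periodic with period 20.
(5235 - 0) mod 20 = 15, so a_{5235} = a_{15} = 43.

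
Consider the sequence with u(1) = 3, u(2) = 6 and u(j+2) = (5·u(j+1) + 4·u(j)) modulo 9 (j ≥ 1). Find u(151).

Listing terms: u(1) = 3; u(2) = 6; u(3) = 6; u(4) = 0; u(5) = 6; u(6) = 3; u(7) = 3; u(8) = 0; u(9) = 3; u(10) = 6.
The sequence repeats with period 8.
(151 - 1) mod 8 = 6, so u(151) = u(7) = 3.

3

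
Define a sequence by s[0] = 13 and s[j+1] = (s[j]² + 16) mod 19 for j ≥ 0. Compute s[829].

14

Listing terms: s[0] = 13; s[1] = 14; s[2] = 3; s[3] = 6; s[4] = 14.
Since s[4] = s[1] = 14, the sequence is eventually periodic: after a pre-period of length 1 it cycles with period 3.
For j ≥ 1, s[j] depends only on (j - 1) mod 3. (829 - 1) mod 3 = 0, so s[829] = s[1] = 14.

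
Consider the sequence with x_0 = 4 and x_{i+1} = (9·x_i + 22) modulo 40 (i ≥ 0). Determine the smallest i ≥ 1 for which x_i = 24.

2

Computing terms: x_0 = 4; x_1 = 18; x_2 = 24; x_3 = 38; x_4 = 4.
Since x_4 = x_0 = 4, the sequence is periodic with period 4.
The value 24 first appears (with i ≥ 1) at x_2.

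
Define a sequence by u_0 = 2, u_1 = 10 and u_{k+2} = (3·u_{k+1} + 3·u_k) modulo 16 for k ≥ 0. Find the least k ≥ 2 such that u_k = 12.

We have u_0 = 2,  u_1 = 10,  u_2 = 4,  u_3 = 10,  u_4 = 10,  u_5 = 12,  u_6 = 2,  u_7 = 10.
Since (u_6, u_7) = (u_0, u_1) = (2, 10) (two consecutive terms determine the rest), the sequence is periodic with period 6.
The value 12 first appears (with k ≥ 2) at u_5.

5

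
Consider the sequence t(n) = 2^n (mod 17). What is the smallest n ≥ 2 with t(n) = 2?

t(1) = 2; t(2) = 4; t(3) = 8; t(4) = 16; t(5) = 15; t(6) = 13; t(7) = 9; t(8) = 1; t(9) = 2.
Since t(9) = t(1) = 2, the sequence is periodic with period 8.
The value 2 next appears (with n ≥ 2) at t(9).

9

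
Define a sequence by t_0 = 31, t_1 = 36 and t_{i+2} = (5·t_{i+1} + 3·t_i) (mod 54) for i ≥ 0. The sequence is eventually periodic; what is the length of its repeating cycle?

6

We have t_0 = 31; t_1 = 36; t_2 = 3; t_3 = 15; t_4 = 30; t_5 = 33; t_6 = 39; t_7 = 24; t_8 = 21; t_9 = 15; t_{10} = 30.
Since (t_9, t_{10}) = (t_3, t_4) = (15, 30) (two consecutive terms determine the rest), the sequence is eventually periodic: after a pre-period of length 3 it cycles with period 6.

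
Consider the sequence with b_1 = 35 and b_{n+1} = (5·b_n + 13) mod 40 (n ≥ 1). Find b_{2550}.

8

Listing terms: b_1 = 35; b_2 = 28; b_3 = 33; b_4 = 18; b_5 = 23; b_6 = 8; b_7 = 13; b_8 = 38; b_9 = 3; b_{10} = 28.
Since b_{10} = b_2 = 28, the sequence is eventually periodic: after a pre-period of length 1 it cycles with period 8.
For n ≥ 2, b_n depends only on (n - 2) mod 8. (2550 - 2) mod 8 = 4, so b_{2550} = b_6 = 8.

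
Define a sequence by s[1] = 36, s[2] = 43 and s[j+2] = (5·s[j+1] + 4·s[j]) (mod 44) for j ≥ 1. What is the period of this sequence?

40

s[1] = 36; s[2] = 43; s[3] = 7; s[4] = 31; s[5] = 7; s[6] = 27; s[7] = 31; s[8] = 43; s[9] = 31; s[10] = 19; s[11] = 43; s[12] = 27; s[13] = 43; s[14] = 15; s[15] = 27; s[16] = 19; s[17] = 27; s[18] = 35; s[19] = 19; s[20] = 15; s[21] = 19; s[22] = 23; s[23] = 15; s[24] = 35; s[25] = 15; s[26] = 39; s[27] = 35; s[28] = 23; s[29] = 35; s[30] = 3; s[31] = 23; s[32] = 39; s[33] = 23; s[34] = 7; s[35] = 39; s[36] = 3; s[37] = 39; s[38] = 31; s[39] = 3; s[40] = 7; s[41] = 3; s[42] = 43; s[43] = 7.
Since (s[42], s[43]) = (s[2], s[3]) = (43, 7) (two consecutive terms determine the rest), the sequence is eventually periodic: after a pre-period of length 1 it cycles with period 40.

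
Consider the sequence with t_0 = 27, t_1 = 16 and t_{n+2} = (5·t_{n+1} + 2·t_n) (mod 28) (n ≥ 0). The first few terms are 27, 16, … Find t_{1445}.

22

We have t_0 = 27; t_1 = 16; t_2 = 22; t_3 = 2; t_4 = 26; t_5 = 22; t_6 = 22; t_7 = 14; t_8 = 2; t_9 = 10; t_{10} = 26; t_{11} = 10; t_{12} = 18; t_{13} = 26; t_{14} = 26; t_{15} = 14; t_{16} = 10; t_{17} = 22; t_{18} = 18; t_{19} = 22; t_{20} = 6; t_{21} = 18; t_{22} = 18; t_{23} = 14; t_{24} = 22; t_{25} = 26; t_{26} = 6; t_{27} = 26; t_{28} = 2; t_{29} = 6; t_{30} = 6; t_{31} = 14; t_{32} = 26; t_{33} = 18; t_{34} = 2; t_{35} = 18; t_{36} = 10; t_{37} = 2; t_{38} = 2; t_{39} = 14; t_{40} = 18; t_{41} = 6; t_{42} = 10; t_{43} = 6; t_{44} = 22; t_{45} = 10; t_{46} = 10; t_{47} = 14; t_{48} = 6; t_{49} = 2; t_{50} = 22; t_{51} = 2.
Since (t_{50}, t_{51}) = (t_2, t_3) = (22, 2) (two consecutive terms determine the rest), the sequence is eventually periodic: after a pre-period of length 2 it cycles with period 48.
For n ≥ 2, t_n depends only on (n - 2) mod 48. (1445 - 2) mod 48 = 3, so t_{1445} = t_5 = 22.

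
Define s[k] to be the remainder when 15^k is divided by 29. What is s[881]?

27

Computing terms: s[1] = 15; s[2] = 22; s[3] = 11; s[4] = 20; s[5] = 10; s[6] = 5; s[7] = 17; s[8] = 23; s[9] = 26; s[10] = 13; s[11] = 21; s[12] = 25; s[13] = 27; s[14] = 28; s[15] = 14; s[16] = 7; s[17] = 18; s[18] = 9; s[19] = 19; s[20] = 24; s[21] = 12; s[22] = 6; s[23] = 3; s[24] = 16; s[25] = 8; s[26] = 4; s[27] = 2; s[28] = 1; s[29] = 15.
The sequence repeats with period 28.
(881 - 1) mod 28 = 12, so s[881] = s[13] = 27.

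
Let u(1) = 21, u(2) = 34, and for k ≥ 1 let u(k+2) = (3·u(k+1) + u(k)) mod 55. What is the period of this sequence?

24

Computing terms: u(1) = 21, u(2) = 34, u(3) = 13, u(4) = 18, u(5) = 12, u(6) = 54, u(7) = 9, u(8) = 26, u(9) = 32, u(10) = 12, u(11) = 13, u(12) = 51, u(13) = 1, u(14) = 54, u(15) = 53, u(16) = 48, u(17) = 32, u(18) = 34, u(19) = 24, u(20) = 51, u(21) = 12, u(22) = 32, u(23) = 53, u(24) = 26, u(25) = 21, u(26) = 34.
The sequence repeats with period 24.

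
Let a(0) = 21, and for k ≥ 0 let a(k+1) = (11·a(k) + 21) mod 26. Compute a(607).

22

a(0) = 21,  a(1) = 18,  a(2) = 11,  a(3) = 12,  a(4) = 23,  a(5) = 14,  a(6) = 19,  a(7) = 22,  a(8) = 3,  a(9) = 2,  a(10) = 17,  a(11) = 0,  a(12) = 21.
The sequence repeats with period 12.
So a(607) = a(0 + ((607-0) mod 12)) = a(7) = 22.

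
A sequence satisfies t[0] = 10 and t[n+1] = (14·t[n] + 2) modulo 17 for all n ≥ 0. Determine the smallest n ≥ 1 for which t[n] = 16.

3

t[0] = 10; t[1] = 6; t[2] = 1; t[3] = 16; t[4] = 5; t[5] = 4; t[6] = 7; t[7] = 15; t[8] = 8; t[9] = 12; t[10] = 0; t[11] = 2; t[12] = 13; t[13] = 14; t[14] = 11; t[15] = 3; t[16] = 10.
The sequence repeats with period 16.
The value 16 first appears (with n ≥ 1) at t[3].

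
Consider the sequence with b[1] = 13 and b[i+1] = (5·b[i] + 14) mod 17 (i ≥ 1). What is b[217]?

14

b[1] = 13, b[2] = 11, b[3] = 1, b[4] = 2, b[5] = 7, b[6] = 15, b[7] = 4, b[8] = 0, b[9] = 14, b[10] = 16, b[11] = 9, b[12] = 8, b[13] = 3, b[14] = 12, b[15] = 6, b[16] = 10, b[17] = 13.
Since b[17] = b[1] = 13, the sequence is periodic with period 16.
So b[217] = b[1 + ((217-1) mod 16)] = b[9] = 14.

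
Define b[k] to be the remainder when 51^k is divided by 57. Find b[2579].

33

Computing terms: b[0] = 1,  b[1] = 51,  b[2] = 36,  b[3] = 12,  b[4] = 42,  b[5] = 33,  b[6] = 30,  b[7] = 48,  b[8] = 54,  b[9] = 18,  b[10] = 6,  b[11] = 21,  b[12] = 45,  b[13] = 15,  b[14] = 24,  b[15] = 27,  b[16] = 9,  b[17] = 3,  b[18] = 39,  b[19] = 51.
Since b[19] = b[1] = 51, the sequence is eventually periodic: after a pre-period of length 1 it cycles with period 18.
For k ≥ 1, b[k] depends only on (k - 1) mod 18. (2579 - 1) mod 18 = 4, so b[2579] = b[5] = 33.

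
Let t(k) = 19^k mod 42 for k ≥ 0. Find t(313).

19

t(0) = 1,  t(1) = 19,  t(2) = 25,  t(3) = 13,  t(4) = 37,  t(5) = 31,  t(6) = 1.
Since t(6) = t(0) = 1, the sequence is periodic with period 6.
So t(313) = t(0 + ((313-0) mod 6)) = t(1) = 19.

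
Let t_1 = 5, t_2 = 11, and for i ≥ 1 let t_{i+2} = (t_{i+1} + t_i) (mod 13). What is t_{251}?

12

Computing terms: t_1 = 5,  t_2 = 11,  t_3 = 3,  t_4 = 1,  t_5 = 4,  t_6 = 5,  t_7 = 9,  t_8 = 1,  t_9 = 10,  t_{10} = 11,  t_{11} = 8,  t_{12} = 6,  t_{13} = 1,  t_{14} = 7,  t_{15} = 8,  t_{16} = 2,  t_{17} = 10,  t_{18} = 12,  t_{19} = 9,  t_{20} = 8,  t_{21} = 4,  t_{22} = 12,  t_{23} = 3,  t_{24} = 2,  t_{25} = 5,  t_{26} = 7,  t_{27} = 12,  t_{28} = 6,  t_{29} = 5,  t_{30} = 11.
Since (t_{29}, t_{30}) = (t_1, t_2) = (5, 11) (two consecutive terms determine the rest), the sequence is periodic with period 28.
So t_{251} = t_{1 + ((251-1) mod 28)} = t_{27} = 12.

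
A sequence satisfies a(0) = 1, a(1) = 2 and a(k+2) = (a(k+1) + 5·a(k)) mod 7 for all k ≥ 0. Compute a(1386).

We have a(0) = 1, a(1) = 2, a(2) = 0, a(3) = 3, a(4) = 3, a(5) = 4, a(6) = 5, a(7) = 4, a(8) = 1, a(9) = 0, a(10) = 5, a(11) = 5, a(12) = 2, a(13) = 6, a(14) = 2, a(15) = 4, a(16) = 0, a(17) = 6, a(18) = 6, a(19) = 1, a(20) = 3, a(21) = 1, a(22) = 2.
The sequence repeats with period 21.
(1386 - 0) mod 21 = 0, so a(1386) = a(0) = 1.

1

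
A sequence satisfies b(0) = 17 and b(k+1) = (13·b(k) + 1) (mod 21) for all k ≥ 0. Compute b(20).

10

b(0) = 17,  b(1) = 12,  b(2) = 10,  b(3) = 5,  b(4) = 3,  b(5) = 19,  b(6) = 17.
The sequence repeats with period 6.
(20 - 0) mod 6 = 2, so b(20) = b(2) = 10.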